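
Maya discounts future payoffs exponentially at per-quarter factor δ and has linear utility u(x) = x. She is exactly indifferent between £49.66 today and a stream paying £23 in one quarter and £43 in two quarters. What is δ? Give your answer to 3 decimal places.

δ ≈ 0.840

The stream is worth 23δ + 43δ² today, so 23δ + 43δ² = 49.66.
So 43δ² + 23δ − 49.66 = 0.
By the quadratic formula (taking the positive root), δ = (−23 + √9070.52) / 86 ≈ 0.840.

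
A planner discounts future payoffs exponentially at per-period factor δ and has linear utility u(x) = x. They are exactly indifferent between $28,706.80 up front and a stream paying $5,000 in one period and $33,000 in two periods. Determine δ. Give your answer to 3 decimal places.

Equating present values: 28706.80 = 5000δ + 33000δ².
So 33000δ² + 5000δ − 28706.80 = 0.
By the quadratic formula (taking the positive root), δ = (−5000 + √3814297600.00) / 66000 ≈ 0.860.

δ ≈ 0.860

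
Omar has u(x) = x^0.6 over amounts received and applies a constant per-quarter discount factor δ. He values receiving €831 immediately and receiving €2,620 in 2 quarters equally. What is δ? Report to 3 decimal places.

Indifference means u(831) = δ^2 · u(2620), so δ^2 = u(831)/u(2620).
Since u(x) = x^0.6, δ^2 = (831/2620)^0.6 = 0.31718^0.6 = 0.50209.
So δ = 0.50209^(1/2) ≈ 0.709.

δ ≈ 0.709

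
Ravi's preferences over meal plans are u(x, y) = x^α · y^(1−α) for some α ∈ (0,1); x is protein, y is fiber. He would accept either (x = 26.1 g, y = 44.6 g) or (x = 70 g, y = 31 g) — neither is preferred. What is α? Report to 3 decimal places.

α ≈ 0.269

The Cobb–Douglas utilities coincide, so 26.1^α·44.6^(1−α) = 70^α·31^(1−α).
Taking logs: α·ln 26.1 + (1−α)·ln 44.6 = α·ln 70 + (1−α)·ln 31, i.e. α·-0.986560 = (1−α)·-0.363747.
So α/(1−α) = (-0.363747)/(-0.986560) = 0.368702, and α = 0.368702/1.368702 ≈ 0.269.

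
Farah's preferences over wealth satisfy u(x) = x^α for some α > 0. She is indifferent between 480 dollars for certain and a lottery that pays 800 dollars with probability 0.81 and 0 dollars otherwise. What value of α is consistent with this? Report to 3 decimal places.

EU(lottery) = 0.81·800^α + 0.19·0 = 0.81·800^α.
Indifference: 480^α = 0.81·800^α, so (480/800)^α = 0.81.
Take logs: α = ln 0.81 / ln(480/800) ≈ 0.41251.

α ≈ 0.413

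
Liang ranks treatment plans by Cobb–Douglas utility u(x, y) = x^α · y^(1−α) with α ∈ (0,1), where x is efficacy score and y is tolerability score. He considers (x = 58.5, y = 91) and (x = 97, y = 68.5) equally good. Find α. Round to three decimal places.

α ≈ 0.360

Indifference: 58.5^α · 91^(1−α) = 97^α · 68.5^(1−α).
Rearrange to (58.5/97)^α = (68.5/91)^(1−α) and take logs: α·-0.505684 = (1−α)·-0.284026.
Thus α·(-0.789710) = -0.284026, so α = -0.284026/-0.789710 ≈ 0.360.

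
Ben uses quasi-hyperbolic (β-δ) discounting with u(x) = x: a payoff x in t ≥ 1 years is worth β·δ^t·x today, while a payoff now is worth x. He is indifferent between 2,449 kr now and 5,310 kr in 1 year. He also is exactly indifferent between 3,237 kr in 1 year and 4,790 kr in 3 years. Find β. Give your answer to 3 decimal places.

From the later pair, β·δ^1·3237 = β·δ^3·4790; dividing through, δ^2 = 3237/4790 = 0.67578, so δ = 0.82206.
Now use the now-vs-future pair: 2449 = β·δ·5310 gives β = 2449/(0.82206·5310) ≈ 0.561.

β ≈ 0.561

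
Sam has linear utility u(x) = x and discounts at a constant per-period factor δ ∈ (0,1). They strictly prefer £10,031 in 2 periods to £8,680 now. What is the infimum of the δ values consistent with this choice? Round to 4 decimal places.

δ > 0.9302

Comparing present values: 8680 < δ^2·10031.
So δ^2 > 8680/10031 = 0.86532; taking the square root of both positive sides preserves the inequality.
δ > 0.86532^(1/2) = 0.9302.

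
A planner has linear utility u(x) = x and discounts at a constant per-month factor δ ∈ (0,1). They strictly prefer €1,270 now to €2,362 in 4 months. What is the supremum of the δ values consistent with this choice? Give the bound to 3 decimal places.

Under u(x) = x this choice says 1270 > δ^4·2362.
Dividing by 2362: δ^4 < 0.53768. Both sides are positive, so the 4th root keeps the direction.
δ < (1270/2362)^(1/4) ≈ 0.856.

δ < 0.856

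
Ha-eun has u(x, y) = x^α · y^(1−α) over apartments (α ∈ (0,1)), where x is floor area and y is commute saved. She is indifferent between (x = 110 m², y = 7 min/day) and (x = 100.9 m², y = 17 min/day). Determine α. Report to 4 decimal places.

Set the two utilities equal: 110^α·7^(1−α) = 100.9^α·17^(1−α).
Taking logs: α·ln 110 + (1−α)·ln 7 = α·ln 100.9 + (1−α)·ln 17, i.e. α·0.0863504 = (1−α)·0.8873032.
So α/(1−α) = (0.8873032)/(0.0863504) = 10.2756119, and α = 10.2756119/11.2756119 ≈ 0.9113.

α ≈ 0.9113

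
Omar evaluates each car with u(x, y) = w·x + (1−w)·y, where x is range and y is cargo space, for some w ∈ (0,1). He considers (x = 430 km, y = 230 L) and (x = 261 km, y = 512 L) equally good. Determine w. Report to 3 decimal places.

Equating utilities: w·430 + (1−w)·230 = w·261 + (1−w)·512.
w·(430−261) = (1−w)·(512−230), i.e. w·169 = (1−w)·282.
So w/(1−w) = 282/169 = 1.6686, giving w = 282/(169+282) = 0.625.

w = 0.625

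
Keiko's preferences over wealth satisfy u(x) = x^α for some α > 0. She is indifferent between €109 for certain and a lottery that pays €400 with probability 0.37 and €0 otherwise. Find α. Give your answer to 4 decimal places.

α ≈ 0.7647

The lottery's expected utility is 0.37·u(400) + 0.63·u(0) = 0.37·400^α (since u(0) = 0 for α > 0).
Indifference: 109^α = 0.37·400^α, so (109/400)^α = 0.37.
α = ln(0.37) / ln(109/400) = -0.9942523/-1.3001167 ≈ 0.7647.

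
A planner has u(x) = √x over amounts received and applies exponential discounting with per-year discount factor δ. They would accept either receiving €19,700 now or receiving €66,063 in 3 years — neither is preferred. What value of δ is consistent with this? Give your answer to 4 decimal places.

Equating discounted utilities: u(19700) = δ^3·u(66063) ⇒ δ^3 = u(19700)/u(66063).
Since u(x) = √x, δ^3 = √(19700/66063) = 0.54608.
So δ = 0.54608^(1/3) ≈ 0.8174.

δ ≈ 0.8174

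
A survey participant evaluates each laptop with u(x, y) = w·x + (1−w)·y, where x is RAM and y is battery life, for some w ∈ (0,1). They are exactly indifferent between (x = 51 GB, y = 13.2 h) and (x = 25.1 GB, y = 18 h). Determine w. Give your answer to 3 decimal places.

w = 0.156

u(51,13.2) = u(25.1,18) means w·51 + (1−w)·13.2 = w·25.1 + (1−w)·18.
Collecting terms: w·25.9 = (1−w)·4.8.
The marginal rate of substitution is 4.8/25.9, so w = 4.8/(25.9+4.8) = 0.156.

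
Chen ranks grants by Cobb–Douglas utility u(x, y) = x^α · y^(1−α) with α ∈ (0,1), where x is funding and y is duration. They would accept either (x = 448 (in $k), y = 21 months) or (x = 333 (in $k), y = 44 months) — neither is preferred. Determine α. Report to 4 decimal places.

Set the two utilities equal: 448^α·21^(1−α) = 333^α·44^(1−α).
Taking logs: α·ln 448 + (1−α)·ln 21 = α·ln 333 + (1−α)·ln 44, i.e. α·0.2966507 = (1−α)·0.7396672.
So α/(1−α) = (0.7396672)/(0.2966507) = 2.4933944, and α = 2.4933944/3.4933944 ≈ 0.7137.

α ≈ 0.7137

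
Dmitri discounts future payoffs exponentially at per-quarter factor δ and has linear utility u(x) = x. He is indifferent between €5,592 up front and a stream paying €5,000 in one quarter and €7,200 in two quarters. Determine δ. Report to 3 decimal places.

δ ≈ 0.600

Present value of the stream is 5000·δ + 7200·δ². Indifference gives 5000δ + 7200δ² = 5592.
That is, 7200δ² + 5000δ − 5592 = 0, a quadratic in δ.
By the quadratic formula (taking the positive root), δ = (−5000 + √186049600.00) / 14400 ≈ 0.600.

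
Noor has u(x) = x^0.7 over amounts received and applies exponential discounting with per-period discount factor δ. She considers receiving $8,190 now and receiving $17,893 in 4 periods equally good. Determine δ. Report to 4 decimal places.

The payoff in 4 periods is discounted by δ^4, so u(8190) = δ^4·u(17893) and δ^4 = u(8190)/u(17893).
With u(x) = x^0.7: δ^4 = 8190^0.7/17893^0.7 = (8190/17893)^0.7 = 0.57866.
Hence δ = (0.57866)^(1/4) = 0.872178.

δ ≈ 0.8722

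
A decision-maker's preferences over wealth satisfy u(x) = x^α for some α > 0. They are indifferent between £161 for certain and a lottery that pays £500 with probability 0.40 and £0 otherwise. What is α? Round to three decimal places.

The lottery's expected utility is 0.40·u(500) + 0.60·u(0) = 0.40·500^α (since u(0) = 0 for α > 0).
Equating: 161^α = 0.40·500^α, i.e. 0.3220^α = 0.40.
Take logs: α = ln 0.40 / ln(161/500) ≈ 0.80858.

α ≈ 0.809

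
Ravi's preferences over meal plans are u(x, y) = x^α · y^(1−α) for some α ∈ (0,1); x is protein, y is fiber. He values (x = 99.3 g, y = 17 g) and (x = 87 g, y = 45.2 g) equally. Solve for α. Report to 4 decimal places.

α ≈ 0.8809

Set the two utilities equal: 99.3^α·17^(1−α) = 87^α·45.2^(1−α).
Rearrange to (99.3/87)^α = (45.2/17)^(1−α) and take logs: α·0.1322375 = (1−α)·0.9778837.
With A = 0.1322375 and B = 0.9778837: α·A = (1−α)·B, so α = B/(A+B) = 0.9778837/1.1101212 ≈ 0.8809.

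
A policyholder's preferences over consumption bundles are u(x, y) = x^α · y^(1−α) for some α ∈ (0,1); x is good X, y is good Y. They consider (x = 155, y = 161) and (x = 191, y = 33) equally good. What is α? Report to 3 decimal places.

α ≈ 0.884

Set the two utilities equal: 155^α·161^(1−α) = 191^α·33^(1−α).
Taking logs: α·ln 155 + (1−α)·ln 161 = α·ln 191 + (1−α)·ln 33, i.e. α·-0.208848 = (1−α)·-1.584897.
Thus α·(-1.793745) = -1.584897, so α = -1.584897/-1.793745 ≈ 0.884.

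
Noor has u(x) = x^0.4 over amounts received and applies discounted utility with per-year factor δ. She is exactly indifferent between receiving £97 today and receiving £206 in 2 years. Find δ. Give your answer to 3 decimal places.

δ ≈ 0.860

Indifference means u(97) = δ^2 · u(206), so δ^2 = u(97)/u(206).
Since u(x) = x^0.4, δ^2 = (97/206)^0.4 = 0.47087^0.4 = 0.73988.
So δ = 0.73988^(1/2) ≈ 0.860.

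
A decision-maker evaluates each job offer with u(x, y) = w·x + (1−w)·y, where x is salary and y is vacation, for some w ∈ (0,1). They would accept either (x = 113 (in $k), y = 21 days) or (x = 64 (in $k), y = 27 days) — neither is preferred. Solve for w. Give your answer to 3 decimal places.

w = 0.109

u(113,21) = u(64,27) means w·113 + (1−w)·21 = w·64 + (1−w)·27.
Rearranging, 49·w − 6·(1−w) = 0.
So w/(1−w) = 6/49 = 0.1224, giving w = 6/(49+6) = 0.109.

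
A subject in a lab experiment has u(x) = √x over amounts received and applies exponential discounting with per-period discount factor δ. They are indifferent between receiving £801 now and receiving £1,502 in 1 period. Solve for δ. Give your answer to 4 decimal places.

δ ≈ 0.7303

Indifference means u(801) = δ · u(1502), so δ = u(801)/u(1502).
Since u(x) = √x, δ = √(801/1502) = 0.73027.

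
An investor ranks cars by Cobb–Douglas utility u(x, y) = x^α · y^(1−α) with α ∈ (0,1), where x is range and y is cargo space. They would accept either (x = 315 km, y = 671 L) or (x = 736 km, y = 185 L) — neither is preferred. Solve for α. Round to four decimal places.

The Cobb–Douglas utilities coincide, so 315^α·671^(1−α) = 736^α·185^(1−α).
Rearrange to (315/736)^α = (185/671)^(1−α) and take logs: α·-0.8486575 = (1−α)·-1.2884133.
With A = -0.8486575 and B = -1.2884133: α·A = (1−α)·B, so α = B/(A+B) = -1.2884133/-2.1370708 ≈ 0.6029.

α ≈ 0.6029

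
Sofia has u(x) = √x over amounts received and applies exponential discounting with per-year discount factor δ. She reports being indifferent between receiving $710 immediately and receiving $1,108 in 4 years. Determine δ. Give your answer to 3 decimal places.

Indifference means u(710) = δ^4 · u(1108), so δ^4 = u(710)/u(1108).
Since u(x) = √x, δ^4 = √(710/1108) = 0.80050.
So δ = 0.80050^(1/4) ≈ 0.946.

δ ≈ 0.946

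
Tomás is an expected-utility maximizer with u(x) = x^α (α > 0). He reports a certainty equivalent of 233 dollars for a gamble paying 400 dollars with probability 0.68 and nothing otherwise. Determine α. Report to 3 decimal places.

Since u(0) = 0, the lottery's EU is 0.68·400^α.
Indifference: 233^α = 0.68·400^α, so (233/400)^α = 0.68.
Taking logs: α·ln(233/400) = ln(0.68), so α = -0.385662 / -0.540426 ≈ 0.714.

α ≈ 0.714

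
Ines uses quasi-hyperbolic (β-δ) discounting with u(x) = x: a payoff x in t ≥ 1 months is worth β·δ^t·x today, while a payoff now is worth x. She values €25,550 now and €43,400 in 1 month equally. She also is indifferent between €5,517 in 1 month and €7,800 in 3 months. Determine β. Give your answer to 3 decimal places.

β ≈ 0.700

From the later pair, β·δ^1·5517 = β·δ^3·7800; dividing through, δ^2 = 5517/7800 = 0.70731, so δ = 0.84102.
Now use the now-vs-future pair: 25550 = β·δ·43400 gives β = 25550/(0.84102·43400) ≈ 0.700.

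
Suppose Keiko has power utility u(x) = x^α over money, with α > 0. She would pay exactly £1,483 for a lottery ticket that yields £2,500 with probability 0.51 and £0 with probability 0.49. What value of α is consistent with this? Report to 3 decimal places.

Since u(0) = 0, the lottery's EU is 0.51·2500^α.
Setting u(1483) equal to that: 1483^α = 0.51·2500^α ⇒ (1483/2500)^α = 0.51.
α = ln(0.51) / ln(1483/2500) = -0.673345/-0.522224 ≈ 1.289.

α ≈ 1.289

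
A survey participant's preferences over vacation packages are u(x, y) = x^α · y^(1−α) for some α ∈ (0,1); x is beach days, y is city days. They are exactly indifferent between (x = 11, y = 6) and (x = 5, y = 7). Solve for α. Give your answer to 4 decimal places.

α ≈ 0.1635

Indifference: 11^α · 6^(1−α) = 5^α · 7^(1−α).
(11/5)^α = (7/6)^(1−α); take logs: α·ln(11/5) = (1−α)·ln(7/6), i.e. α·0.7884574 = (1−α)·0.1541507.
With A = 0.7884574 and B = 0.1541507: α·A = (1−α)·B, so α = B/(A+B) = 0.1541507/0.9426081 ≈ 0.1635.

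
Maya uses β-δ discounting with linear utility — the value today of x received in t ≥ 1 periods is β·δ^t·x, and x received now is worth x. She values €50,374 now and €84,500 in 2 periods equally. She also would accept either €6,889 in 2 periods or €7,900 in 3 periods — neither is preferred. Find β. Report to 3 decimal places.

From the later pair, β·δ^2·6889 = β·δ^3·7900; dividing through, δ = 6889/7900 = 0.87203.
Now use the now-vs-future pair: 50374 = β·δ^2·84500 gives β = 50374/(0.76043·84500) ≈ 0.784.

β ≈ 0.784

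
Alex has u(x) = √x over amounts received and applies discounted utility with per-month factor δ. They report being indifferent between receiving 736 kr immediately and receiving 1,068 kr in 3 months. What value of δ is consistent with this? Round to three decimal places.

Indifference means u(736) = δ^3 · u(1068), so δ^3 = u(736)/u(1068).
With u(x) = √x: δ^3 = √736/√1068 = √(736/1068) = 0.83014.
Hence δ = (0.83014)^(1/3) = 0.93983.

δ ≈ 0.940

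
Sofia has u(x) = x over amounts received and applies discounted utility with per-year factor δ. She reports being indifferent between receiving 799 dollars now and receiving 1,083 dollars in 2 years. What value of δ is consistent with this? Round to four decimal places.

Equating discounted utilities: u(799) = δ^2·u(1083) ⇒ δ^2 = u(799)/u(1083).
With u(x) = x: δ^2 = 799/1083 = 0.73777.
Taking the square root: δ = 0.73777^(1/2) ≈ 0.8589.

δ ≈ 0.8589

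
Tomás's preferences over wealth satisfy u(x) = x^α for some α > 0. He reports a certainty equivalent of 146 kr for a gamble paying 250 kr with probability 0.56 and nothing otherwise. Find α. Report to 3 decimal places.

α ≈ 1.078

The lottery's expected utility is 0.56·u(250) + 0.44·u(0) = 0.56·250^α (since u(0) = 0 for α > 0).
Indifference: 146^α = 0.56·250^α, so (146/250)^α = 0.56.
α = ln(0.56) / ln(146/250) = -0.579818/-0.537854 ≈ 1.078.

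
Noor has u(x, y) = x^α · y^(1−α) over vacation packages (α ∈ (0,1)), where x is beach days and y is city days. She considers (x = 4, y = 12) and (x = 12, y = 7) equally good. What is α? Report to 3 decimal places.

α ≈ 0.329

Indifference: 4^α · 12^(1−α) = 12^α · 7^(1−α).
Taking logs: α·ln 4 + (1−α)·ln 12 = α·ln 12 + (1−α)·ln 7, i.e. α·-1.098612 = (1−α)·-0.538997.
With A = -1.098612 and B = -0.538997: α·A = (1−α)·B, so α = B/(A+B) = -0.538997/-1.637609 ≈ 0.329.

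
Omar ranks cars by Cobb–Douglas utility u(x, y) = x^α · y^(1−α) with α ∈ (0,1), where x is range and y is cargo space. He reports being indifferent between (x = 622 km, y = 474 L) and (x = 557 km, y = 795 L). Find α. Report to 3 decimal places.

α ≈ 0.824

Indifference: 622^α · 474^(1−α) = 557^α · 795^(1−α).
Taking logs: α·ln 622 + (1−α)·ln 474 = α·ln 557 + (1−α)·ln 795, i.e. α·0.110375 = (1−α)·0.517135.
So α/(1−α) = (0.517135)/(0.110375) = 4.685255, and α = 4.685255/5.685255 ≈ 0.824.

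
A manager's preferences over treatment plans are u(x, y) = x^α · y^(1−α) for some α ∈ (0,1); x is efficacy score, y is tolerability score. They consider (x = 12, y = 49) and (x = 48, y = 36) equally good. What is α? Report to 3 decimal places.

α ≈ 0.182

Set the two utilities equal: 12^α·49^(1−α) = 48^α·36^(1−α).
Rearrange to (12/48)^α = (36/49)^(1−α) and take logs: α·-1.386294 = (1−α)·-0.308301.
Thus α·(-1.694595) = -0.308301, so α = -0.308301/-1.694595 ≈ 0.182.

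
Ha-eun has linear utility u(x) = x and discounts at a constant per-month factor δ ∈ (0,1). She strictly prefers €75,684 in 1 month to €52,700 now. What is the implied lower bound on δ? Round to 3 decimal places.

δ > 0.696

The preference means 52700 < δ·75684.
Dividing through by 75684 gives δ > 0.69632.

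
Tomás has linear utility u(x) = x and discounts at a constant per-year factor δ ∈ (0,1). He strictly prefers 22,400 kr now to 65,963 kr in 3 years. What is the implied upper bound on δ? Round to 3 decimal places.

Comparing present values: 22400 > δ^3·65963.
Dividing by 65963: δ^3 < 0.33958. Both sides are positive, so the cube root keeps the direction.
δ < 0.33958^(1/3) = 0.698.

δ < 0.698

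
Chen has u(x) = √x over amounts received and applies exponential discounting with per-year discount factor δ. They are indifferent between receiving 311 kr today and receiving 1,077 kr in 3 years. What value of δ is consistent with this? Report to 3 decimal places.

Indifference means u(311) = δ^3 · u(1077), so δ^3 = u(311)/u(1077).
With u(x) = √x: δ^3 = √311/√1077 = √(311/1077) = 0.53737.
Taking the cube root: δ = 0.53737^(1/3) ≈ 0.813.

δ ≈ 0.813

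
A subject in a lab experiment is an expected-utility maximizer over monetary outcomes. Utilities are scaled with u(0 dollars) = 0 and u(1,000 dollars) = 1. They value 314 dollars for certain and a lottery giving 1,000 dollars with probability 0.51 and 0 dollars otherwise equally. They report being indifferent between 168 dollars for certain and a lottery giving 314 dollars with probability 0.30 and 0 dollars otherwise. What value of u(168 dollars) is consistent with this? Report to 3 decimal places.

0.153

From the first indifference, u(314 dollars) = 0.51·u(1,000 dollars) + 0.49·u(0 dollars) = 0.51·1 + 0.49·0 = 0.51.
Chaining: u(168 dollars) = 0.30·0.51 + 0.70·0.00 = 0.1530.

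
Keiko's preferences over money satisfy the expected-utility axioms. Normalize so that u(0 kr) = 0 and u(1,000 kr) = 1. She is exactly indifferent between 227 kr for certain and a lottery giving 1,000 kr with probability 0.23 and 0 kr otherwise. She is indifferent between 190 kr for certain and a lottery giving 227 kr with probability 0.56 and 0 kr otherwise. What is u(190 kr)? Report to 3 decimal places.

0.129

From the first indifference, u(227 kr) = 0.23·u(1,000 kr) + 0.77·u(0 kr) = 0.23·1 + 0.77·0 = 0.23.
Then u(190 kr) = 0.56·u(227 kr) + 0.44·u(0 kr) = 0.56·0.23 + 0.44·0.00 = 0.1288.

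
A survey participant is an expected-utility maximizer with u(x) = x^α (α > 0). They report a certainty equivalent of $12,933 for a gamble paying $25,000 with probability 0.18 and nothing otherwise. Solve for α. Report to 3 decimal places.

EU(lottery) = 0.18·25000^α + 0.82·0 = 0.18·25000^α.
Setting u(12933) equal to that: 12933^α = 0.18·25000^α ⇒ (12933/25000)^α = 0.18.
Take logs: α = ln 0.18 / ln(12933/25000) ≈ 2.60175.

α ≈ 2.602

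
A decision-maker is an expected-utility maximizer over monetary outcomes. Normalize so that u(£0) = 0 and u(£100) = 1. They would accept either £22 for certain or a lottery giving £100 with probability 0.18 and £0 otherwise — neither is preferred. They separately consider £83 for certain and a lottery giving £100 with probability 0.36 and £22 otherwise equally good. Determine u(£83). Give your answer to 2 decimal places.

0.48

From the first indifference, u(£22) = 0.18·u(£100) + 0.82·u(£0) = 0.18·1 + 0.82·0 = 0.18.
Then u(£83) = 0.36·u(£100) + 0.64·u(£22) = 0.36·1.00 + 0.64·0.18 = 0.4752.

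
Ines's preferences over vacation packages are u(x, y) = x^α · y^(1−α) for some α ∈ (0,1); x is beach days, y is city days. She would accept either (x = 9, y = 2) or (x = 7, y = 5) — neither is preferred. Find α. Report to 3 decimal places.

α ≈ 0.785

The Cobb–Douglas utilities coincide, so 9^α·2^(1−α) = 7^α·5^(1−α).
Rearrange to (9/7)^α = (5/2)^(1−α) and take logs: α·0.251314 = (1−α)·0.916291.
Thus α·(1.167605) = 0.916291, so α = 0.916291/1.167605 ≈ 0.785.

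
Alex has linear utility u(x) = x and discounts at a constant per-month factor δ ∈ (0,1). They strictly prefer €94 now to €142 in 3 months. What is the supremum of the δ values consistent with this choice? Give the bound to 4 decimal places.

The preference means 94 > δ^3·142.
Dividing by 142: δ^3 < 0.66197. Both sides are positive, so the cube root keeps the direction.
δ < (94/142)^(1/3) ≈ 0.8715.

δ < 0.8715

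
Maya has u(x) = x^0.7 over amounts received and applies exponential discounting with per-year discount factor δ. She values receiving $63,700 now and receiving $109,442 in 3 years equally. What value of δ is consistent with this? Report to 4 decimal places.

δ ≈ 0.8814

Indifference means u(63700) = δ^3 · u(109442), so δ^3 = u(63700)/u(109442).
Since u(x) = x^0.7, δ^3 = (63700/109442)^0.7 = 0.58204^0.7 = 0.68465.
So δ = 0.68465^(1/3) ≈ 0.8814.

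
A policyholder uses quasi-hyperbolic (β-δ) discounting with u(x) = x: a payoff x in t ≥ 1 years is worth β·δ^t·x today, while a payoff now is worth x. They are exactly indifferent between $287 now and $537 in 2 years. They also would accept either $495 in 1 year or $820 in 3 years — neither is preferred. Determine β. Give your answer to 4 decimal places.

β ≈ 0.8854

The second indifference involves only future payoffs, so β cancels: β·δ^1·495 = β·δ^3·820, giving δ^2 = 495/820 = 0.60366, so δ = 0.77695.
The first indifference: 287 = β·δ^2·537, so β = 287/(δ^2·537) = 287/(0.60366·537) ≈ 0.8854.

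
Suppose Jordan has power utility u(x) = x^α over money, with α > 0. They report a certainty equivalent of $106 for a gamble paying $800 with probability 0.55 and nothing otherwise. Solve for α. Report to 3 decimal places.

α ≈ 0.296

Since u(0) = 0, the lottery's EU is 0.55·800^α.
Setting u(106) equal to that: 106^α = 0.55·800^α ⇒ (106/800)^α = 0.55.
α = ln(0.55) / ln(106/800) = -0.597837/-2.021173 ≈ 0.296.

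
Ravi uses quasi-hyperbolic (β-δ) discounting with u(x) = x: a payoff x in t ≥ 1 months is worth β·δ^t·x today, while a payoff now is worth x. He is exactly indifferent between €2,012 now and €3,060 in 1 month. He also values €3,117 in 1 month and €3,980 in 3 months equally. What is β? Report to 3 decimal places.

β ≈ 0.743

From the later pair, β·δ^1·3117 = β·δ^3·3980; dividing through, δ^2 = 3117/3980 = 0.78317, so δ = 0.88497.
Now use the now-vs-future pair: 2012 = β·δ·3060 gives β = 2012/(0.88497·3060) ≈ 0.743.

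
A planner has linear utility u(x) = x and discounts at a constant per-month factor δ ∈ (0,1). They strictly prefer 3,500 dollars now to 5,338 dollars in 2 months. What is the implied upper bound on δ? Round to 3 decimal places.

δ < 0.810

The preference means 3500 > δ^2·5338.
So δ^2 < 3500/5338 = 0.65568; taking the square root of both positive sides preserves the inequality.
δ < (3500/5338)^(1/2) ≈ 0.810.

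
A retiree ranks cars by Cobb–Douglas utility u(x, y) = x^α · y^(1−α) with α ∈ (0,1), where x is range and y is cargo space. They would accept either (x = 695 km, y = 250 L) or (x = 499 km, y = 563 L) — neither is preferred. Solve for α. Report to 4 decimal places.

α ≈ 0.7102

The Cobb–Douglas utilities coincide, so 695^α·250^(1−α) = 499^α·563^(1−α).
(695/499)^α = (563/250)^(1−α); take logs: α·ln(695/499) = (1−α)·ln(563/250), i.e. α·0.3313057 = (1−α)·0.8118187.
With A = 0.3313057 and B = 0.8118187: α·A = (1−α)·B, so α = B/(A+B) = 0.8118187/1.1431244 ≈ 0.7102.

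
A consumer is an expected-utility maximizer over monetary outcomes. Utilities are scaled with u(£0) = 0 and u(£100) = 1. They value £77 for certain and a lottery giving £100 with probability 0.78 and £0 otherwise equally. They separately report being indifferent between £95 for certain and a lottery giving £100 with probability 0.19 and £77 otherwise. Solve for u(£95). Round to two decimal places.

0.82

From the first indifference, u(£77) = 0.78·u(£100) + 0.22·u(£0) = 0.78·1 + 0.22·0 = 0.78.
Then u(£95) = 0.19·u(£100) + 0.81·u(£77) = 0.19·1.00 + 0.81·0.78 = 0.8218.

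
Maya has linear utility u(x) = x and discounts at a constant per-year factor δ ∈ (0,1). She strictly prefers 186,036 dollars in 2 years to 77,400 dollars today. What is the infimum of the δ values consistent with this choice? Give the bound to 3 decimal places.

δ > 0.645

Comparing present values: 77400 < δ^2·186036.
Hence δ^2 > 77400/186036 = 0.41605, and x ↦ x^(1/2) is increasing on (0,∞).
δ > (77400/186036)^(1/2) ≈ 0.645.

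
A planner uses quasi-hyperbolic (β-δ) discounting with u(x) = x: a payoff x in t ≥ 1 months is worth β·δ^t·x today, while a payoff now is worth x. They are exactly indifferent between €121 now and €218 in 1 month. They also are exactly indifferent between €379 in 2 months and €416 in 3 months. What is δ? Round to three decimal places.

From the later pair, β·δ^2·379 = β·δ^3·416; dividing through, δ = 379/416 = 0.91106.

δ ≈ 0.911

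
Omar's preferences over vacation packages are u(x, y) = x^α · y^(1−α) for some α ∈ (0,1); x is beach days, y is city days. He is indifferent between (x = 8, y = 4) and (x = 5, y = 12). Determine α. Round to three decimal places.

Set the two utilities equal: 8^α·4^(1−α) = 5^α·12^(1−α).
Rearrange to (8/5)^α = (12/4)^(1−α) and take logs: α·0.470004 = (1−α)·1.098612.
Thus α·(1.568616) = 1.098612, so α = 1.098612/1.568616 ≈ 0.700.

α ≈ 0.700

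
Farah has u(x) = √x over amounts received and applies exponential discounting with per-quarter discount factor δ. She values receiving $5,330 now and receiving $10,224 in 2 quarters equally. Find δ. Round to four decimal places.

δ ≈ 0.8497

Indifference means u(5330) = δ^2 · u(10224), so δ^2 = u(5330)/u(10224).
With u(x) = √x: δ^2 = √5330/√10224 = √(5330/10224) = 0.72203.
Hence δ = (0.72203)^(1/2) = 0.849721.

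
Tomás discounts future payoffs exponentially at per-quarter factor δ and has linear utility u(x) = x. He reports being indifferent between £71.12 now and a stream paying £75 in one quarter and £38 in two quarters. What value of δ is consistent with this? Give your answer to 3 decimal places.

δ ≈ 0.700

Present value of the stream is 75·δ + 38·δ². Indifference gives 75δ + 38δ² = 71.12.
So 38δ² + 75δ − 71.12 = 0.
δ = (−75 + √(75² + 4·38·71.12)) / (2·38) = (−75 + √16435.24) / 76 ≈ 0.700.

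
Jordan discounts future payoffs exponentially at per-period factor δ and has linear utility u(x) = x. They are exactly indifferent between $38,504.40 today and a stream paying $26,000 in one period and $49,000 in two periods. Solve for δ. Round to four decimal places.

δ ≈ 0.6600

Present value of the stream is 26000·δ + 49000·δ². Indifference gives 26000δ + 49000δ² = 38504.40.
Rearranged: 49000δ² + 26000δ − 38504.40 = 0.
δ = (−26000 + √(26000² + 4·49000·38504.40)) / (2·49000) = (−26000 + √8222862400.00) / 98000 ≈ 0.6600.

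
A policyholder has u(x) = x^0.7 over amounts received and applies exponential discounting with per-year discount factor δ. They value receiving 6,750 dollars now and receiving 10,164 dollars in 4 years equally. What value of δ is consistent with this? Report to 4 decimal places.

δ ≈ 0.9309

Equating discounted utilities: u(6750) = δ^4·u(10164) ⇒ δ^4 = u(6750)/u(10164).
With u(x) = x^0.7: δ^4 = 6750^0.7/10164^0.7 = (6750/10164)^0.7 = 0.75087.
Taking the 4th root: δ = 0.75087^(1/4) ≈ 0.9309.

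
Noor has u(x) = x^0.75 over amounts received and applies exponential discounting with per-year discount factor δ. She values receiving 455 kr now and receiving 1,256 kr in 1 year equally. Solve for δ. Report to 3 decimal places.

Equating discounted utilities: u(455) = δ·u(1256) ⇒ δ = u(455)/u(1256).
With u(x) = x^0.75: δ = 455^0.75/1256^0.75 = (455/1256)^0.75 = 0.46695.

δ ≈ 0.467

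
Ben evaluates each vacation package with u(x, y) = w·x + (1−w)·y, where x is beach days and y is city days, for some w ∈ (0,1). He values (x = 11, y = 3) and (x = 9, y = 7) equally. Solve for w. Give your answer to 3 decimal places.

Equating utilities: w·11 + (1−w)·3 = w·9 + (1−w)·7.
Rearranging, 2·w − 4·(1−w) = 0.
So w/(1−w) = 4/2 = 2.0000, giving w = 4/(2+4) = 0.667.

w = 0.667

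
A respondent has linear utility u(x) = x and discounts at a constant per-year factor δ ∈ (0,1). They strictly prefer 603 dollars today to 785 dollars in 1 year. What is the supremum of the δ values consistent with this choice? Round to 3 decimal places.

δ < 0.768

Under u(x) = x this choice says 603 > δ·785.
Dividing through by 785 gives δ < 0.76815.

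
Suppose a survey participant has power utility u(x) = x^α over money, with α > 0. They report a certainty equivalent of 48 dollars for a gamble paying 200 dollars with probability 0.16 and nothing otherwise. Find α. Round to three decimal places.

α ≈ 1.284

EU(lottery) = 0.16·200^α + 0.84·0 = 0.16·200^α.
Indifference: 48^α = 0.16·200^α, so (48/200)^α = 0.16.
Take logs: α = ln 0.16 / ln(48/200) ≈ 1.28411.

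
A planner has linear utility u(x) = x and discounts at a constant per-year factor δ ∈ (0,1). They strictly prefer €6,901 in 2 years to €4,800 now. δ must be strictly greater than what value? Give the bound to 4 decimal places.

δ > 0.8340

Comparing present values: 4800 < δ^2·6901.
Dividing by 6901: δ^2 > 0.69555. Both sides are positive, so the square root keeps the direction.
δ > (4800/6901)^(1/2) ≈ 0.8340.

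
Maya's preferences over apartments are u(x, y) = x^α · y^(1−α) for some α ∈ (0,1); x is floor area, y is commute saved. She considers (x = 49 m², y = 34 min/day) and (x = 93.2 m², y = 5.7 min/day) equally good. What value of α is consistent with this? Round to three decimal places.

Indifference: 49^α · 34^(1−α) = 93.2^α · 5.7^(1−α).
Taking logs: α·ln 49 + (1−α)·ln 34 = α·ln 93.2 + (1−α)·ln 5.7, i.e. α·-0.642927 = (1−α)·-1.785894.
So α/(1−α) = (-1.785894)/(-0.642927) = 2.777755, and α = 2.777755/3.777755 ≈ 0.735.

α ≈ 0.735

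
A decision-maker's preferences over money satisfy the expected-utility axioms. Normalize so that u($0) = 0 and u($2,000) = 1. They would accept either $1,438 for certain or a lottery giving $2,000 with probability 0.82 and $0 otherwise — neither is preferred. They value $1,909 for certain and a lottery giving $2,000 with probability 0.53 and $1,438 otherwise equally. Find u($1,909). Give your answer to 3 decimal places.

The first gamble pins u($1,438): it must equal 0.82·1 + 0.18·0 = 0.82.
Chaining: u($1,909) = 0.53·1.00 + 0.47·0.82 = 0.9154.

0.915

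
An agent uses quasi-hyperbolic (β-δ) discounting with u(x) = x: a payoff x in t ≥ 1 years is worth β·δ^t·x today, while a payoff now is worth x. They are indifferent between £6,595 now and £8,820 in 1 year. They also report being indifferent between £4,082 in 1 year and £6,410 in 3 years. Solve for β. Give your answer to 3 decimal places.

Both payoffs in the second observation are in the future, so β drops out: δ^1·4082 = δ^3·6410 ⇒ δ^2 = 4082/6410 = 0.63682, so δ = 0.79801.
Now use the now-vs-future pair: 6595 = β·δ·8820 gives β = 6595/(0.79801·8820) ≈ 0.937.

β ≈ 0.937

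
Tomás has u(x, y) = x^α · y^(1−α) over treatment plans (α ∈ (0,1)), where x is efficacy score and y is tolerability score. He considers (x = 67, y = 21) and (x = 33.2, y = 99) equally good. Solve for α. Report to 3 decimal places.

Set the two utilities equal: 67^α·21^(1−α) = 33.2^α·99^(1−α).
(67/33.2)^α = (99/21)^(1−α); take logs: α·ln(67/33.2) = (1−α)·ln(99/21), i.e. α·0.702143 = (1−α)·1.550597.
So α/(1−α) = (1.550597)/(0.702143) = 2.208378, and α = 2.208378/3.208378 ≈ 0.688.

α ≈ 0.688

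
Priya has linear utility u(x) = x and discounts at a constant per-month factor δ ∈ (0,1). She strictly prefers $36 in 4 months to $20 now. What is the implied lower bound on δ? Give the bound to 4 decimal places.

δ > 0.8633

Comparing present values: 20 < δ^4·36.
Dividing by 36: δ^4 > 0.55556. Both sides are positive, so the 4th root keeps the direction.
δ > (20/36)^(1/4) ≈ 0.8633.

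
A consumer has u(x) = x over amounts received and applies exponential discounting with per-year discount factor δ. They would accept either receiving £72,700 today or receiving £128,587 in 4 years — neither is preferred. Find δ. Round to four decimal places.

δ ≈ 0.8671

Indifference means u(72700) = δ^4 · u(128587), so δ^4 = u(72700)/u(128587).
With u(x) = x: δ^4 = 72700/128587 = 0.56538.
Hence δ = (0.56538)^(1/4) = 0.867130.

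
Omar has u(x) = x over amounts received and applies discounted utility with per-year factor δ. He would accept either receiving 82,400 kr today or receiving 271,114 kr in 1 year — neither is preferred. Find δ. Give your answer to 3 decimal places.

The payoff in 1 year is discounted by δ, so u(82400) = δ·u(271114) and δ = u(82400)/u(271114).
With u(x) = x: δ = 82400/271114 = 0.30393.

δ ≈ 0.304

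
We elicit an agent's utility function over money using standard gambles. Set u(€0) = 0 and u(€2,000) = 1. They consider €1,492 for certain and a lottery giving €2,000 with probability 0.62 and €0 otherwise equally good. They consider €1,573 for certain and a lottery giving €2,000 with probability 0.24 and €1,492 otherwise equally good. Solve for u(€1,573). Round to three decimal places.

0.711

The first gamble pins u(€1,492): it must equal 0.62·1 + 0.38·0 = 0.62.
Chaining: u(€1,573) = 0.24·1.00 + 0.76·0.62 = 0.7112.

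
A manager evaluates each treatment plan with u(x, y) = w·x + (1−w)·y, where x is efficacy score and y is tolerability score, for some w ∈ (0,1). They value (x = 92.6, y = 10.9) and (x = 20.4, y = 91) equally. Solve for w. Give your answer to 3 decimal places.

w = 0.526

u(92.6,10.9) = u(20.4,91) means w·92.6 + (1−w)·10.9 = w·20.4 + (1−w)·91.
Collecting terms: w·72.2 = (1−w)·80.1.
So w/(1−w) = 80.1/72.2 = 1.1094, giving w = 80.1/(72.2+80.1) = 0.526.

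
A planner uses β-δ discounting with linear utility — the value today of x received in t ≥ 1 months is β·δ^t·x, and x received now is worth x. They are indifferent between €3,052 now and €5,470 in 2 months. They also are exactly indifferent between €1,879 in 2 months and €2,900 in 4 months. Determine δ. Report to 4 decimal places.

The second indifference involves only future payoffs, so β cancels: β·δ^2·1879 = β·δ^4·2900, giving δ^2 = 1879/2900 = 0.64793, so δ = 0.80494.

δ ≈ 0.8049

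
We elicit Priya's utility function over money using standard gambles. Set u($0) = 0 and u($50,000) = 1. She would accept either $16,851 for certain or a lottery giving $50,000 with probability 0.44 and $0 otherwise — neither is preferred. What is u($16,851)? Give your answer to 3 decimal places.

0.440

u($16,851) equals the lottery's expected utility: 0.44·1 + 0.56·0 = 0.44.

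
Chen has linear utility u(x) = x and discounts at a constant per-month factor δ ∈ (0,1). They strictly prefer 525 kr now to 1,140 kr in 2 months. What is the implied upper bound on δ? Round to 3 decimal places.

δ < 0.679

Under u(x) = x this choice says 525 > δ^2·1140.
Hence δ^2 < 525/1140 = 0.46053, and x ↦ x^(1/2) is increasing on (0,∞).
δ < (525/1140)^(1/2) ≈ 0.679.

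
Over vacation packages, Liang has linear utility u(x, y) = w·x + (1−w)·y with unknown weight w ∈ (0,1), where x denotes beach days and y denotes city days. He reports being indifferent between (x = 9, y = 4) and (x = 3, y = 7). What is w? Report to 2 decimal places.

w = 0.33

Indifference: w·9 + (1−w)·4 = w·3 + (1−w)·7.
w·(9−3) = (1−w)·(7−4), i.e. w·6 = (1−w)·3.
So w/(1−w) = 3/6 = 0.5000, giving w = 3/(6+3) = 0.33.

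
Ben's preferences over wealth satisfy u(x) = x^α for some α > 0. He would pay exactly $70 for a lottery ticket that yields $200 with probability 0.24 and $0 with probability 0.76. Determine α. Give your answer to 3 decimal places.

α ≈ 1.359

EU(lottery) = 0.24·200^α + 0.76·0 = 0.24·200^α.
Equating: 70^α = 0.24·200^α, i.e. 0.3500^α = 0.24.
Taking logs: α·ln(70/200) = ln(0.24), so α = -1.427116 / -1.049822 ≈ 1.359.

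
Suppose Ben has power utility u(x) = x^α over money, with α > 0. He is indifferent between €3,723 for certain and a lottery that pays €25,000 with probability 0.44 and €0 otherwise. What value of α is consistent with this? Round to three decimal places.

The lottery's expected utility is 0.44·u(25000) + 0.56·u(0) = 0.44·25000^α (since u(0) = 0 for α > 0).
Indifference: 3723^α = 0.44·25000^α, so (3723/25000)^α = 0.44.
α = ln(0.44) / ln(3723/25000) = -0.820981/-1.904346 ≈ 0.431.

α ≈ 0.431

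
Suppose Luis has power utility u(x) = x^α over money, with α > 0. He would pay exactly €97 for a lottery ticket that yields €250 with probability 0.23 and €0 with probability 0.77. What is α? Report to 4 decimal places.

α ≈ 1.5523

The lottery's expected utility is 0.23·u(250) + 0.77·u(0) = 0.23·250^α (since u(0) = 0 for α > 0).
Indifference: 97^α = 0.23·250^α, so (97/250)^α = 0.23.
Taking logs: α·ln(97/250) = ln(0.23), so α = -1.4696760 / -0.9467499 ≈ 1.5523.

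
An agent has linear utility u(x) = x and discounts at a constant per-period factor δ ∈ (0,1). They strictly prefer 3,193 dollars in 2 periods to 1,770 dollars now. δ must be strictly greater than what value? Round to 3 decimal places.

δ > 0.745

Comparing present values: 1770 < δ^2·3193.
Dividing by 3193: δ^2 > 0.55434. Both sides are positive, so the square root keeps the direction.
δ > (1770/3193)^(1/2) ≈ 0.745.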